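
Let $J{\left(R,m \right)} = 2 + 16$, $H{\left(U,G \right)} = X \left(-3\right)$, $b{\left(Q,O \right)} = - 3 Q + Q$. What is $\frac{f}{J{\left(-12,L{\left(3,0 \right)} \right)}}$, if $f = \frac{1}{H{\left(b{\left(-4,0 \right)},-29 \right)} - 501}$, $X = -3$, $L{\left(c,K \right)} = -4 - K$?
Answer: $- \frac{1}{8856} \approx -0.00011292$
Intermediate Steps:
$b{\left(Q,O \right)} = - 2 Q$
$H{\left(U,G \right)} = 9$ ($H{\left(U,G \right)} = \left(-3\right) \left(-3\right) = 9$)
$J{\left(R,m \right)} = 18$
$f = - \frac{1}{492}$ ($f = \frac{1}{9 - 501} = \frac{1}{-492} = - \frac{1}{492} \approx -0.0020325$)
$\frac{f}{J{\left(-12,L{\left(3,0 \right)} \right)}} = - \frac{1}{492 \cdot 18} = \left(- \frac{1}{492}\right) \frac{1}{18} = - \frac{1}{8856}$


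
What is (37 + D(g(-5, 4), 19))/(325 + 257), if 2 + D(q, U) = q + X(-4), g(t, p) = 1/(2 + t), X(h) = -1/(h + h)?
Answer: 835/13968 ≈ 0.059780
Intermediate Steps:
X(h) = -1/(2*h)
D(q, U) = -15/8 + q (D(q, U) = -2 + (q - ½/(-4)) = -2 + (q - ½*(-¼)) = -2 + (q + ⅛) = -2 + (⅛ + q) = -15/8 + q)
(37 + D(g(-5, 4), 19))/(325 + 257) = (37 + (-15/8 + 1/(2 - 5)))/(325 + 257) = (37 + (-15/8 + 1/(-3)))/582 = (37 + (-15/8 - ⅓))*(1/582) = (37 - 53/24)*(1/582) = (835/24)*(1/582) = 835/13968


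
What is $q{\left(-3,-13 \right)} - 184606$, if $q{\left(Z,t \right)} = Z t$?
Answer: $-184567$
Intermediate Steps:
$q{\left(-3,-13 \right)} - 184606 = \left(-3\right) \left(-13\right) - 184606 = 39 - 184606 = -184567$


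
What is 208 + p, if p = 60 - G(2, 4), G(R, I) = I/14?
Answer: 1874/7 ≈ 267.71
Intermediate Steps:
G(R, I) = I/14 (G(R, I) = I*(1/14) = I/14)
p = 418/7 (p = 60 - 4/14 = 60 - 1*2/7 = 60 - 2/7 = 418/7 ≈ 59.714)
208 + p = 208 + 418/7 = 1874/7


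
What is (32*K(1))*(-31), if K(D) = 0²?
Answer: 0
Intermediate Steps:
K(D) = 0
(32*K(1))*(-31) = (32*0)*(-31) = 0*(-31) = 0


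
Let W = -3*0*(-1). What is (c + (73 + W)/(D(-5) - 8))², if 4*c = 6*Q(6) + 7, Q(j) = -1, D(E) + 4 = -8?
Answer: 289/25 ≈ 11.560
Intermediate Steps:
D(E) = -12 (D(E) = -4 - 8 = -12)
W = 0 (W = -3*0*(-1) = 0*(-1) = 0)
c = ¼ (c = (6*(-1) + 7)/4 = (-6 + 7)/4 = (¼)*1 = ¼ ≈ 0.25000)
(c + (73 + W)/(D(-5) - 8))² = (¼ + (73 + 0)/(-12 - 8))² = (¼ + 73/(-20))² = (¼ + 73*(-1/20))² = (¼ - 73/20)² = (-17/5)² = 289/25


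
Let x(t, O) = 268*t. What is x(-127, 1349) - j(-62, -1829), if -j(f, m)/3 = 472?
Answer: -32620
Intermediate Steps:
j(f, m) = -1416 (j(f, m) = -3*472 = -1416)
x(-127, 1349) - j(-62, -1829) = 268*(-127) - 1*(-1416) = -34036 + 1416 = -32620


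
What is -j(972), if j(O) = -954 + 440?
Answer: 514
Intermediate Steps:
j(O) = -514
-j(972) = -1*(-514) = 514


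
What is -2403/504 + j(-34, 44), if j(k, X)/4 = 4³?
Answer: 14069/56 ≈ 251.23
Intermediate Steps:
j(k, X) = 256 (j(k, X) = 4*4³ = 4*64 = 256)
-2403/504 + j(-34, 44) = -2403/504 + 256 = -2403*1/504 + 256 = -267/56 + 256 = 14069/56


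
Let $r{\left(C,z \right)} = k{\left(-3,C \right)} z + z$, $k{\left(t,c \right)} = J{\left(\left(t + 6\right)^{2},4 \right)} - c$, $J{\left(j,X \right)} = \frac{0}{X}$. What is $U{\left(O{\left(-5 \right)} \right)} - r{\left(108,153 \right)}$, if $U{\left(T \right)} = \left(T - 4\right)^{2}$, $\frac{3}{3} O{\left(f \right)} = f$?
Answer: $16452$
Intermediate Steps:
$J{\left(j,X \right)} = 0$
$k{\left(t,c \right)} = - c$ ($k{\left(t,c \right)} = 0 - c = - c$)
$O{\left(f \right)} = f$
$r{\left(C,z \right)} = z - C z$ ($r{\left(C,z \right)} = - C z + z = z - C z$)
$U{\left(T \right)} = \left(-4 + T\right)^{2}$
$U{\left(O{\left(-5 \right)} \right)} - r{\left(108,153 \right)} = \left(-4 - 5\right)^{2} - 153 \left(1 - 108\right) = \left(-9\right)^{2} - 153 \left(1 - 108\right) = 81 - 153 \left(-107\right) = 81 - -16371 = 81 + 16371 = 16452$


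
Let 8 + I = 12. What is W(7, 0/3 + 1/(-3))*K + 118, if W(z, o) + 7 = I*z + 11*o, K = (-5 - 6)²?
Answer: 6646/3 ≈ 2215.3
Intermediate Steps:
I = 4 (I = -8 + 12 = 4)
K = 121 (K = (-11)² = 121)
W(z, o) = -7 + 4*z + 11*o (W(z, o) = -7 + (4*z + 11*o) = -7 + 4*z + 11*o)
W(7, 0/3 + 1/(-3))*K + 118 = (-7 + 4*7 + 11*(0/3 + 1/(-3)))*121 + 118 = (-7 + 28 + 11*(0*(⅓) + 1*(-⅓)))*121 + 118 = (-7 + 28 + 11*(0 - ⅓))*121 + 118 = (-7 + 28 + 11*(-⅓))*121 + 118 = (-7 + 28 - 11/3)*121 + 118 = (52/3)*121 + 118 = 6292/3 + 118 = 6646/3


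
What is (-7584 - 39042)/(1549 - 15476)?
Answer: 2454/733 ≈ 3.3479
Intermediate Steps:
(-7584 - 39042)/(1549 - 15476) = -46626/(-13927) = -46626*(-1/13927) = 2454/733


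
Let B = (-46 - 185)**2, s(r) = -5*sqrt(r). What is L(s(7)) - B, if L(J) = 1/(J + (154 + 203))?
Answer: -970209651/18182 + 5*sqrt(7)/127274 ≈ -53361.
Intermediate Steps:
B = 53361 (B = (-231)**2 = 53361)
L(J) = 1/(357 + J) (L(J) = 1/(J + 357) = 1/(357 + J))
L(s(7)) - B = 1/(357 - 5*sqrt(7)) - 1*53361 = 1/(357 - 5*sqrt(7)) - 53361 = -53361 + 1/(357 - 5*sqrt(7))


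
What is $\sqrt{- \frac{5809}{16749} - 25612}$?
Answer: $\frac{i \sqrt{798334007617}}{5583} \approx 160.04 i$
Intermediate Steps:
$\sqrt{- \frac{5809}{16749} - 25612} = \sqrt{- \frac{428981197}{16749}} = \frac{i \sqrt{798334007617}}{5583}$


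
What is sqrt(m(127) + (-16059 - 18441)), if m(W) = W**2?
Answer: I*sqrt(18371) ≈ 135.54*I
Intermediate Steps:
sqrt(m(127) + (-16059 - 18441)) = sqrt(127**2 + (-16059 - 18441)) = sqrt(16129 - 34500) = sqrt(-18371) = I*sqrt(18371)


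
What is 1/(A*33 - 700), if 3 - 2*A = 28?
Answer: -2/2225 ≈ -0.00089888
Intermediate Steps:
A = -25/2 (A = 3/2 - 1/2*28 = 3/2 - 14 = -25/2 ≈ -12.500)
1/(A*33 - 700) = 1/(-25/2*33 - 700) = 1/(-825/2 - 700) = 1/(-2225/2) = -2/2225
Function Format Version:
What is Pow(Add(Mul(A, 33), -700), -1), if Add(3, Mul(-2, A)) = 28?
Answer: Rational(-2, 2225) ≈ -0.00089888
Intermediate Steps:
A = Rational(-25, 2) (A = Add(Rational(3, 2), Mul(Rational(-1, 2), 28)) = Add(Rational(3, 2), -14) = Rational(-25, 2) ≈ -12.500)
Pow(Add(Mul(A, 33), -700), -1) = Pow(Add(Mul(Rational(-25, 2), 33), -700), -1) = Pow(Add(Rational(-825, 2), -700), -1) = Pow(Rational(-2225, 2), -1) = Rational(-2, 2225)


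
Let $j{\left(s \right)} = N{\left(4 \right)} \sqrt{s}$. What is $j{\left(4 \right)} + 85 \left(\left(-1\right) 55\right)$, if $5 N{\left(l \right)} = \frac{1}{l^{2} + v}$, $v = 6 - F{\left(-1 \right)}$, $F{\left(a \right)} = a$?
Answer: $- \frac{537623}{115} \approx -4675.0$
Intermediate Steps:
$v = 7$ ($v = 6 - -1 = 6 + 1 = 7$)
$N{\left(l \right)} = \frac{1}{5 \left(7 + l^{2}\right)}$ ($N{\left(l \right)} = \frac{1}{5 \left(l^{2} + 7\right)} = \frac{1}{5 \left(7 + l^{2}\right)}$)
$j{\left(s \right)} = \frac{\sqrt{s}}{115}$ ($j{\left(s \right)} = \frac{1}{5 \left(7 + 4^{2}\right)} \sqrt{s} = \frac{1}{5 \left(7 + 16\right)} \sqrt{s} = \frac{1}{5 \cdot 23} \sqrt{s} = \frac{1}{5} \cdot \frac{1}{23} \sqrt{s} = \frac{\sqrt{s}}{115}$)
$j{\left(4 \right)} + 85 \left(\left(-1\right) 55\right) = \frac{\sqrt{4}}{115} + 85 \left(\left(-1\right) 55\right) = \frac{1}{115} \cdot 2 + 85 \left(-55\right) = \frac{2}{115} - 4675 = - \frac{537623}{115}$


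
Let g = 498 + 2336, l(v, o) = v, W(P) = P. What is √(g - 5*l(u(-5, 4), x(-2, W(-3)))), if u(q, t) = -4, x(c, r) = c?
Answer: √2854 ≈ 53.423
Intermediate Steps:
g = 2834
√(g - 5*l(u(-5, 4), x(-2, W(-3)))) = √(2834 - 5*(-4)) = √(2834 + 20) = √2854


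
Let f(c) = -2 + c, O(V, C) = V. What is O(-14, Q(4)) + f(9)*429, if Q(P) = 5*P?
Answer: 2989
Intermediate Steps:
O(-14, Q(4)) + f(9)*429 = -14 + (-2 + 9)*429 = -14 + 7*429 = -14 + 3003 = 2989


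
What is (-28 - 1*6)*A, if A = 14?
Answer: -476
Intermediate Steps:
(-28 - 1*6)*A = (-28 - 1*6)*14 = (-28 - 6)*14 = -34*14 = -476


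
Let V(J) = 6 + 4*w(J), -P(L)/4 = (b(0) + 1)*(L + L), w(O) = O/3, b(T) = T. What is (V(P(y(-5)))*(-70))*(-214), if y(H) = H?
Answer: 2666440/3 ≈ 8.8881e+5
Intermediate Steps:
w(O) = O/3 (w(O) = O*(⅓) = O/3)
P(L) = -8*L (P(L) = -4*(0 + 1)*(L + L) = -4*2*L = -8*L)
V(J) = 6 + 4*J/3 (V(J) = 6 + 4*(J/3) = 6 + 4*J/3)
(V(P(y(-5)))*(-70))*(-214) = ((6 + 4*(-8*(-5))/3)*(-70))*(-214) = ((6 + (4/3)*40)*(-70))*(-214) = ((6 + 160/3)*(-70))*(-214) = ((178/3)*(-70))*(-214) = -12460/3*(-214) = 2666440/3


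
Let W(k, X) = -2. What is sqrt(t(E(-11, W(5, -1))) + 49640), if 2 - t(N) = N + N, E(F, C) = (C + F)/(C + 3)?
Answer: 2*sqrt(12417) ≈ 222.86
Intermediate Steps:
E(F, C) = (C + F)/(3 + C)
t(N) = 2 - 2*N (t(N) = 2 - (N + N) = 2 - 2*N)
sqrt(t(E(-11, W(5, -1))) + 49640) = sqrt((2 - 2*(-2 - 11)/(3 - 2)) + 49640) = sqrt((2 - 2*(-13)/1) + 49640) = sqrt((2 - 2*(-13)) + 49640) = sqrt((2 + 26) + 49640) = sqrt(28 + 49640) = sqrt(49668) = 2*sqrt(12417)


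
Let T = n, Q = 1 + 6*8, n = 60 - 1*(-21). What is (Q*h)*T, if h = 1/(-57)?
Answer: -1323/19 ≈ -69.632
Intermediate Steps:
h = -1/57 ≈ -0.017544
n = 81 (n = 60 + 21 = 81)
Q = 49 (Q = 1 + 48 = 49)
T = 81
(Q*h)*T = (49*(-1/57))*81 = -49/57*81 = -1323/19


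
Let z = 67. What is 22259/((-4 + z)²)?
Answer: 22259/3969 ≈ 5.6082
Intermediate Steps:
22259/((-4 + z)²) = 22259/((-4 + 67)²) = 22259/(63²) = 22259/3969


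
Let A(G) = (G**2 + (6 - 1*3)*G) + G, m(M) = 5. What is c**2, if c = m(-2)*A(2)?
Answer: 3600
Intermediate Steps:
A(G) = G**2 + 4*G (A(G) = (G**2 + (6 - 3)*G) + G = (G**2 + 3*G) + G = G**2 + 4*G)
c = 60 (c = 5*(2*(4 + 2)) = 5*(2*6) = 5*12 = 60)
c**2 = 60**2 = 3600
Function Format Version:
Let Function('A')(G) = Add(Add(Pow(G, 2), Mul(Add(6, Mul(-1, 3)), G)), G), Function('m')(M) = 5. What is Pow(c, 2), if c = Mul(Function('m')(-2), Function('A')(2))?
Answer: 3600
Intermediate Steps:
Function('A')(G) = Add(Pow(G, 2), Mul(4, G)) (Function('A')(G) = Add(Add(Pow(G, 2), Mul(Add(6, -3), G)), G) = Add(Add(Pow(G, 2), Mul(3, G)), G) = Add(Pow(G, 2), Mul(4, G)))
c = 60 (c = Mul(5, Mul(2, Add(4, 2))) = Mul(5, Mul(2, 6)) = Mul(5, 12) = 60)
Pow(c, 2) = Pow(60, 2) = 3600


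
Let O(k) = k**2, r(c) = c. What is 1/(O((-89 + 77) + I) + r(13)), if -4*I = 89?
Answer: 16/18977 ≈ 0.00084313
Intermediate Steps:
I = -89/4 (I = -1/4*89 = -89/4 ≈ -22.250)
1/(O((-89 + 77) + I) + r(13)) = 1/(((-89 + 77) - 89/4)**2 + 13) = 1/((-12 - 89/4)**2 + 13) = 1/((-137/4)**2 + 13) = 1/(18769/16 + 13) = 1/(18977/16) = 16/18977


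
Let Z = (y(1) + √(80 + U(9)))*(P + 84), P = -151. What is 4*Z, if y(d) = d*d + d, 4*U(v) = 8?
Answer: -536 - 268*√82 ≈ -2962.8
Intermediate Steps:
U(v) = 2 (U(v) = (¼)*8 = 2)
y(d) = d + d² (y(d) = d² + d = d + d²)
Z = -134 - 67*√82 (Z = (1*(1 + 1) + √(80 + 2))*(-151 + 84) = (1*2 + √82)*(-67) = (2 + √82)*(-67) = -134 - 67*√82 ≈ -740.71)
4*Z = 4*(-134 - 67*√82) = -536 - 268*√82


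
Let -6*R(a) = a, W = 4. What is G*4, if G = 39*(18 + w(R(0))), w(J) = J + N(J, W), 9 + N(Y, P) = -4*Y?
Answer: 1404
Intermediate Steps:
R(a) = -a/6
N(Y, P) = -9 - 4*Y
w(J) = -9 - 3*J (w(J) = J + (-9 - 4*J) = -9 - 3*J)
G = 351 (G = 39*(18 + (-9 - (-1)*0/2)) = 39*(18 + (-9 - 3*0)) = 39*(18 + (-9 + 0)) = 39*(18 - 9) = 39*9 = 351)
G*4 = 351*4 = 1404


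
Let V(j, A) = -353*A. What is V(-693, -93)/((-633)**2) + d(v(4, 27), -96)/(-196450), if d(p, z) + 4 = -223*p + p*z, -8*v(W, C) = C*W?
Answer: 630039017/10495380540 ≈ 0.060030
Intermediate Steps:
v(W, C) = -C*W/8
d(p, z) = -4 - 223*p + p*z (d(p, z) = -4 + (-223*p + p*z) = -4 - 223*p + p*z)
V(-693, -93)/((-633)**2) + d(v(4, 27), -96)/(-196450) = (-353*(-93))/((-633)**2) + (-4 - (-223)*27*4/8 - 1/8*27*4*(-96))/(-196450) = 32829/400689 + (-4 - 223*(-27/2) - 27/2*(-96))*(-1/196450) = 32829*(1/400689) + (-4 + 6021/2 + 1296)*(-1/196450) = 10943/133563 + (8605/2)*(-1/196450) = 10943/133563 - 1721/78580 = 630039017/10495380540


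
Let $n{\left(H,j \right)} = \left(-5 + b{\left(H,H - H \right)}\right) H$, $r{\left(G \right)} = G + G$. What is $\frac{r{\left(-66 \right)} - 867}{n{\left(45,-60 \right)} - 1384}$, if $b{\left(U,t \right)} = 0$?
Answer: $\frac{999}{1609} \approx 0.62088$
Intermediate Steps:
$r{\left(G \right)} = 2 G$
$n{\left(H,j \right)} = - 5 H$ ($n{\left(H,j \right)} = \left(-5 + 0\right) H = - 5 H$)
$\frac{r{\left(-66 \right)} - 867}{n{\left(45,-60 \right)} - 1384} = \frac{2 \left(-66\right) - 867}{\left(-5\right) 45 - 1384} = \frac{-132 - 867}{-225 - 1384} = - \frac{999}{-1609} = \left(-999\right) \left(- \frac{1}{1609}\right) = \frac{999}{1609}$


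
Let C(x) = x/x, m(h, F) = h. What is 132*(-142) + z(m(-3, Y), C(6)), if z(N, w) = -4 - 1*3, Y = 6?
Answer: -18751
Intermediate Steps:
C(x) = 1
z(N, w) = -7 (z(N, w) = -4 - 3 = -7)
132*(-142) + z(m(-3, Y), C(6)) = 132*(-142) - 7 = -18744 - 7 = -18751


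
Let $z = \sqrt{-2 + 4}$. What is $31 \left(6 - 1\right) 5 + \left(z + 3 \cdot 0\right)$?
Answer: $775 + \sqrt{2} \approx 776.41$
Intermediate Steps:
$z = \sqrt{2} \approx 1.4142$
$31 \left(6 - 1\right) 5 + \left(z + 3 \cdot 0\right) = 31 \left(6 - 1\right) 5 + \left(\sqrt{2} + 3 \cdot 0\right) = 31 \cdot 5 \cdot 5 + \left(\sqrt{2} + 0\right) = 31 \cdot 25 + \sqrt{2} = 775 + \sqrt{2}$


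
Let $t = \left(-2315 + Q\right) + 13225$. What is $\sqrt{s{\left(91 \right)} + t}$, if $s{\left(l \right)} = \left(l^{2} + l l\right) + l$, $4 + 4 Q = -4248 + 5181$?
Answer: $\frac{7 \sqrt{2269}}{2} \approx 166.72$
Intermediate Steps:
$Q = \frac{929}{4}$ ($Q = -1 + \frac{-4248 + 5181}{4} = -1 + \frac{1}{4} \cdot 933 = -1 + \frac{933}{4} = \frac{929}{4} \approx 232.25$)
$t = \frac{44569}{4}$ ($t = \left(-2315 + \frac{929}{4}\right) + 13225 = - \frac{8331}{4} + 13225 = \frac{44569}{4} \approx 11142.0$)
$s{\left(l \right)} = l + 2 l^{2}$ ($s{\left(l \right)} = \left(l^{2} + l^{2}\right) + l = 2 l^{2} + l = l + 2 l^{2}$)
$\sqrt{s{\left(91 \right)} + t} = \sqrt{91 \left(1 + 2 \cdot 91\right) + \frac{44569}{4}} = \sqrt{91 \left(1 + 182\right) + \frac{44569}{4}} = \sqrt{91 \cdot 183 + \frac{44569}{4}} = \sqrt{16653 + \frac{44569}{4}} = \sqrt{\frac{111181}{4}} = \frac{7 \sqrt{2269}}{2}$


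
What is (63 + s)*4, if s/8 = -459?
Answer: -14436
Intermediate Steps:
s = -3672 (s = 8*(-459) = -3672)
(63 + s)*4 = (63 - 3672)*4 = -3609*4 = -14436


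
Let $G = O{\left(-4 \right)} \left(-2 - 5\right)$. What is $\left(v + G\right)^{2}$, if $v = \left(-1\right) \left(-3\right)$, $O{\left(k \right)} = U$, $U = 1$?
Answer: $16$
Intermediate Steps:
$O{\left(k \right)} = 1$
$v = 3$
$G = -7$ ($G = 1 \left(-2 - 5\right) = 1 \left(-7\right) = -7$)
$\left(v + G\right)^{2} = \left(3 - 7\right)^{2} = \left(-4\right)^{2} = 16$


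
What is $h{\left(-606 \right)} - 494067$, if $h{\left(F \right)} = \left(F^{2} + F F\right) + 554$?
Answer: $240959$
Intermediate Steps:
$h{\left(F \right)} = 554 + 2 F^{2}$ ($h{\left(F \right)} = \left(F^{2} + F^{2}\right) + 554 = 2 F^{2} + 554 = 554 + 2 F^{2}$)
$h{\left(-606 \right)} - 494067 = \left(554 + 2 \left(-606\right)^{2}\right) - 494067 = \left(554 + 2 \cdot 367236\right) - 494067 = \left(554 + 734472\right) - 494067 = 735026 - 494067 = 240959$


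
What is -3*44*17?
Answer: -2244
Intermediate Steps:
-3*44*17 = -132*17 = -2244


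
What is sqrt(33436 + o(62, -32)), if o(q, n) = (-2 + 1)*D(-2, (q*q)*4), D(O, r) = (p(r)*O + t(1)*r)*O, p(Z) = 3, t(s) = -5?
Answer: 4*I*sqrt(7521) ≈ 346.9*I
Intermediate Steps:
D(O, r) = O*(-5*r + 3*O) (D(O, r) = (3*O - 5*r)*O = (-5*r + 3*O)*O = O*(-5*r + 3*O))
o(q, n) = -12 - 40*q**2 (o(q, n) = (-2 + 1)*(-2*(-5*q*q*4 + 3*(-2))) = -(-2)*(-5*q**2*4 - 6) = -(-2)*(-20*q**2 - 6) = -(-2)*(-6 - 20*q**2) = -(12 + 40*q**2) = -12 - 40*q**2)
sqrt(33436 + o(62, -32)) = sqrt(33436 + (-12 - 40*62**2)) = sqrt(33436 + (-12 - 40*3844)) = sqrt(33436 + (-12 - 153760)) = sqrt(33436 - 153772) = sqrt(-120336) = 4*I*sqrt(7521)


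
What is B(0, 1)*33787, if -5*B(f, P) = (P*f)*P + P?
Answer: -33787/5 ≈ -6757.4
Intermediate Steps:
B(f, P) = -P/5 - f*P²/5 (B(f, P) = -((P*f)*P + P)/5 = -(f*P² + P)/5 = -(P + f*P²)/5 = -P/5 - f*P²/5)
B(0, 1)*33787 = -⅕*1*(1 + 1*0)*33787 = -⅕*1*(1 + 0)*33787 = -⅕*1*1*33787 = -⅕*33787 = -33787/5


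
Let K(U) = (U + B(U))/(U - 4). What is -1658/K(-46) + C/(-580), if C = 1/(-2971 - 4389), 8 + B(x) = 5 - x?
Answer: -353883519997/12806400 ≈ -27633.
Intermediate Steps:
B(x) = -3 - x (B(x) = -8 + (5 - x) = -3 - x)
K(U) = -3/(-4 + U) (K(U) = (U + (-3 - U))/(U - 4) = -3/(-4 + U))
C = -1/7360 (C = 1/(-7360) = -1/7360 ≈ -0.00013587)
-1658/K(-46) + C/(-580) = -1658/((-3/(-4 - 46))) - 1/7360/(-580) = -1658/((-3/(-50))) - 1/7360*(-1/580) = -1658/((-3*(-1/50))) + 1/4268800 = -1658/3/50 + 1/4268800 = -1658*50/3 + 1/4268800 = -82900/3 + 1/4268800 = -353883519997/12806400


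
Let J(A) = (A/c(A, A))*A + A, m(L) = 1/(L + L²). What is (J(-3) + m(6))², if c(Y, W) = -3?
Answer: 63001/1764 ≈ 35.715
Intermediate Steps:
J(A) = A - A²/3 (J(A) = (A/(-3))*A + A = (A*(-⅓))*A + A = (-A/3)*A + A = -A²/3 + A = A - A²/3)
(J(-3) + m(6))² = ((⅓)*(-3)*(3 - 1*(-3)) + 1/(6*(1 + 6)))² = ((⅓)*(-3)*(3 + 3) + (⅙)/7)² = ((⅓)*(-3)*6 + (⅙)*(⅐))² = (-6 + 1/42)² = (-251/42)² = 63001/1764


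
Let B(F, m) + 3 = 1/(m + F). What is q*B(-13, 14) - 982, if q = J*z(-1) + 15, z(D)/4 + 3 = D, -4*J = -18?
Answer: -868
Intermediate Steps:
B(F, m) = -3 + 1/(F + m) (B(F, m) = -3 + 1/(m + F) = -3 + 1/(F + m))
J = 9/2 (J = -¼*(-18) = 9/2 ≈ 4.5000)
z(D) = -12 + 4*D
q = -57 (q = 9*(-12 + 4*(-1))/2 + 15 = 9*(-12 - 4)/2 + 15 = (9/2)*(-16) + 15 = -72 + 15 = -57)
q*B(-13, 14) - 982 = -57*(1 - 3*(-13) - 3*14)/(-13 + 14) - 982 = -57*(1 + 39 - 42)/1 - 982 = -57*(-2) - 982 = 114 - 982 = -868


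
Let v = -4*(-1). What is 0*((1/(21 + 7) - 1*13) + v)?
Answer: 0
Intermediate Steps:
v = 4
0*((1/(21 + 7) - 1*13) + v) = 0*((1/(21 + 7) - 1*13) + 4) = 0*((1/28 - 13) + 4) = 0*(-363/28 + 4) = 0*(-251/28) = 0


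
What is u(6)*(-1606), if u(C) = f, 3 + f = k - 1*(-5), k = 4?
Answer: -9636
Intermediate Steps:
f = 6 (f = -3 + (4 - 1*(-5)) = -3 + (4 + 5) = -3 + 9 = 6)
u(C) = 6
u(6)*(-1606) = 6*(-1606) = -9636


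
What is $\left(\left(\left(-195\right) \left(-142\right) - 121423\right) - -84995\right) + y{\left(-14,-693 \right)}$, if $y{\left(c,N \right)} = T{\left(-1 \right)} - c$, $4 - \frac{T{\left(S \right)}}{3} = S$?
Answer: $-8709$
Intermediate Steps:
$T{\left(S \right)} = 12 - 3 S$
$y{\left(c,N \right)} = 15 - c$ ($y{\left(c,N \right)} = \left(12 - -3\right) - c = \left(12 + 3\right) - c = 15 - c$)
$\left(\left(\left(-195\right) \left(-142\right) - 121423\right) - -84995\right) + y{\left(-14,-693 \right)} = \left(\left(\left(-195\right) \left(-142\right) - 121423\right) - -84995\right) + \left(15 - -14\right) = \left(\left(27690 - 121423\right) + 84995\right) + \left(15 + 14\right) = \left(-93733 + 84995\right) + 29 = -8738 + 29 = -8709$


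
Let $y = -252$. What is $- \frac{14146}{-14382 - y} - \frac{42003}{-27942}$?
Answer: $\frac{164794987}{65803410} \approx 2.5044$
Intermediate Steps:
$- \frac{14146}{-14382 - y} - \frac{42003}{-27942} = - \frac{14146}{-14382 - -252} - \frac{42003}{-27942} = - \frac{14146}{-14382 + 252} - - \frac{14001}{9314} = - \frac{14146}{-14130} + \frac{14001}{9314} = \left(-14146\right) \left(- \frac{1}{14130}\right) + \frac{14001}{9314} = \frac{7073}{7065} + \frac{14001}{9314} = \frac{164794987}{65803410}$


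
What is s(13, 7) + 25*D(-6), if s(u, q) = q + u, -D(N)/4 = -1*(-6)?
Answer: -580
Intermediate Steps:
D(N) = -24 (D(N) = -(-4)*(-6) = -4*6 = -24)
s(13, 7) + 25*D(-6) = (7 + 13) + 25*(-24) = 20 - 600 = -580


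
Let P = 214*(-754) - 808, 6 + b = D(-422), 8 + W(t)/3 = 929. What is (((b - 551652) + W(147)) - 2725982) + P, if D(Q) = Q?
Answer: -3437463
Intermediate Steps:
W(t) = 2763 (W(t) = -24 + 3*929 = -24 + 2787 = 2763)
b = -428 (b = -6 - 422 = -428)
P = -162164 (P = -161356 - 808 = -162164)
(((b - 551652) + W(147)) - 2725982) + P = (((-428 - 551652) + 2763) - 2725982) - 162164 = ((-552080 + 2763) - 2725982) - 162164 = (-549317 - 2725982) - 162164 = -3275299 - 162164 = -3437463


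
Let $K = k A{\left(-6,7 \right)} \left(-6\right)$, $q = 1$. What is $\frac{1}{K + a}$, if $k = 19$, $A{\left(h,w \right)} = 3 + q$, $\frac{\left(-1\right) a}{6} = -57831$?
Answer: $\frac{1}{346530} \approx 2.8858 \cdot 10^{-6}$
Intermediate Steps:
$a = 346986$ ($a = \left(-6\right) \left(-57831\right) = 346986$)
$A{\left(h,w \right)} = 4$ ($A{\left(h,w \right)} = 3 + 1 = 4$)
$K = -456$ ($K = 19 \cdot 4 \left(-6\right) = 76 \left(-6\right) = -456$)
$\frac{1}{K + a} = \frac{1}{-456 + 346986} = \frac{1}{346530}$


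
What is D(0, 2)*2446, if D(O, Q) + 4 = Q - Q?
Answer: -9784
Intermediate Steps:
D(O, Q) = -4 (D(O, Q) = -4 + (Q - Q) = -4 + 0 = -4)
D(0, 2)*2446 = -4*2446 = -9784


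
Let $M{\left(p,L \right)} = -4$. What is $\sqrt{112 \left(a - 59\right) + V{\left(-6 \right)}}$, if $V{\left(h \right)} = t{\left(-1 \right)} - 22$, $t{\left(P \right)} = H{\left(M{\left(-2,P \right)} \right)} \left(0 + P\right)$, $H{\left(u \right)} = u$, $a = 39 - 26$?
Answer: $i \sqrt{5170} \approx 71.903 i$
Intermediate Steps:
$a = 13$ ($a = 39 - 26 = 13$)
$t{\left(P \right)} = - 4 P$ ($t{\left(P \right)} = - 4 \left(0 + P\right) = - 4 P$)
$V{\left(h \right)} = -18$ ($V{\left(h \right)} = \left(-4\right) \left(-1\right) - 22 = 4 - 22 = -18$)
$\sqrt{112 \left(a - 59\right) + V{\left(-6 \right)}} = \sqrt{112 \left(13 - 59\right) - 18} = \sqrt{112 \left(-46\right) - 18} = \sqrt{-5152 - 18} = \sqrt{-5170} = i \sqrt{5170}$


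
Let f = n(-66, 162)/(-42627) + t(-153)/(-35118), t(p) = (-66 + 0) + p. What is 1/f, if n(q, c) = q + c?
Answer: 166330554/662665 ≈ 251.00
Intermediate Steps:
t(p) = -66 + p
n(q, c) = c + q
f = 662665/166330554 (f = (162 - 66)/(-42627) + (-66 - 153)/(-35118) = 96*(-1/42627) - 219*(-1/35118) = -32/14209 + 73/11706 = 662665/166330554 ≈ 0.0039840)
1/f = 1/(662665/166330554) = 166330554/662665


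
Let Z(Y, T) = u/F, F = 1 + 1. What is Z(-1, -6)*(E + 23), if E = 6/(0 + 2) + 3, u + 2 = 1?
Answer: -29/2 ≈ -14.500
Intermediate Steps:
u = -1 (u = -2 + 1 = -1)
F = 2
Z(Y, T) = -½ (Z(Y, T) = -1/2 = -1*½ = -½)
E = 6 (E = 6/2 + 3 = (½)*6 + 3 = 3 + 3 = 6)
Z(-1, -6)*(E + 23) = -(6 + 23)/2 = -½*29 = -29/2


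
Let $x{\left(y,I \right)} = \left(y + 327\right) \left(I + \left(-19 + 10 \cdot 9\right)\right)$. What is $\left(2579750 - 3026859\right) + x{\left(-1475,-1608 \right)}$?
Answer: $1317367$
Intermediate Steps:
$x{\left(y,I \right)} = \left(71 + I\right) \left(327 + y\right)$ ($x{\left(y,I \right)} = \left(327 + y\right) \left(I + \left(-19 + 90\right)\right) = \left(327 + y\right) \left(I + 71\right) = \left(327 + y\right) \left(71 + I\right) = \left(71 + I\right) \left(327 + y\right)$)
$\left(2579750 - 3026859\right) + x{\left(-1475,-1608 \right)} = \left(2579750 - 3026859\right) + \left(23217 + 71 \left(-1475\right) + 327 \left(-1608\right) - -2371800\right) = -447109 + \left(23217 - 104725 - 525816 + 2371800\right) = -447109 + 1764476 = 1317367$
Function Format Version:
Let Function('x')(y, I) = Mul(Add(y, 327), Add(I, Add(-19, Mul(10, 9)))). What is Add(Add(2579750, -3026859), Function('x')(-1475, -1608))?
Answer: 1317367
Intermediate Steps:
Function('x')(y, I) = Mul(Add(71, I), Add(327, y)) (Function('x')(y, I) = Mul(Add(327, y), Add(I, Add(-19, 90))) = Mul(Add(327, y), Add(I, 71)) = Mul(Add(327, y), Add(71, I)) = Mul(Add(71, I), Add(327, y)))
Add(Add(2579750, -3026859), Function('x')(-1475, -1608)) = Add(Add(2579750, -3026859), Add(23217, Mul(71, -1475), Mul(327, -1608), Mul(-1608, -1475))) = Add(-447109, Add(23217, -104725, -525816, 2371800)) = Add(-447109, 1764476) = 1317367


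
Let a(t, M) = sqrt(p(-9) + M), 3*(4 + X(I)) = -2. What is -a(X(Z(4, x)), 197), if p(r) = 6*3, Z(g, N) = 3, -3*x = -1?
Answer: -sqrt(215) ≈ -14.663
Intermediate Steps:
x = 1/3 (x = -1/3*(-1) = 1/3 ≈ 0.33333)
X(I) = -14/3 (X(I) = -4 + (1/3)*(-2) = -4 - 2/3 = -14/3)
p(r) = 18
a(t, M) = sqrt(18 + M)
-a(X(Z(4, x)), 197) = -sqrt(18 + 197) = -sqrt(215)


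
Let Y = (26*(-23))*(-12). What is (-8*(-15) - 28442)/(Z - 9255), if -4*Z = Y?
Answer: 28322/11049 ≈ 2.5633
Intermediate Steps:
Y = 7176 (Y = -598*(-12) = 7176)
Z = -1794 (Z = -¼*7176 = -1794)
(-8*(-15) - 28442)/(Z - 9255) = (-8*(-15) - 28442)/(-1794 - 9255) = (120 - 28442)/(-11049) = -28322*(-1/11049) = 28322/11049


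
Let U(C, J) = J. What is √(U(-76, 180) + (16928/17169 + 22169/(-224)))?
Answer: √1547301630594/137352 ≈ 9.0563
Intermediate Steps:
√(U(-76, 180) + (16928/17169 + 22169/(-224))) = √(180 + (16928/17169 + 22169/(-224))) = √(180 + (16928*(1/17169) + 22169*(-1/224))) = √(180 + (16928/17169 - 3167/32)) = √(180 - 53832527/549408) = √(45060913/549408) = √1547301630594/137352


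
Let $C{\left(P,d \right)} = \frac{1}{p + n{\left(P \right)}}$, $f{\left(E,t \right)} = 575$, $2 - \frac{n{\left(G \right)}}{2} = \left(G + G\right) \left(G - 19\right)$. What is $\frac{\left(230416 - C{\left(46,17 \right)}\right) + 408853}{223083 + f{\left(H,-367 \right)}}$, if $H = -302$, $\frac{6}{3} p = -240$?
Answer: $\frac{3250043597}{1137077272} \approx 2.8582$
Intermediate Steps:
$n{\left(G \right)} = 4 - 4 G \left(-19 + G\right)$ ($n{\left(G \right)} = 4 - 2 \left(G + G\right) \left(G - 19\right) = 4 - 2 \cdot 2 G \left(-19 + G\right) = 4 - 4 G \left(-19 + G\right)$)
$p = -120$ ($p = \frac{1}{2} \left(-240\right) = -120$)
$C{\left(P,d \right)} = \frac{1}{-116 - 4 P^{2} + 76 P}$ ($C{\left(P,d \right)} = \frac{1}{-120 + \left(4 - 4 P^{2} + 76 P\right)} = \frac{1}{-116 - 4 P^{2} + 76 P}$)
$\frac{\left(230416 - C{\left(46,17 \right)}\right) + 408853}{223083 + f{\left(H,-367 \right)}} = \frac{\left(230416 - - \frac{1}{116 - 3496 + 4 \cdot 46^{2}}\right) + 408853}{223083 + 575} = \frac{\left(230416 - - \frac{1}{116 - 3496 + 4 \cdot 2116}\right) + 408853}{223658} = \left(\left(230416 - - \frac{1}{116 - 3496 + 8464}\right) + 408853\right) \frac{1}{223658} = \left(\left(230416 - - \frac{1}{5084}\right) + 408853\right) \frac{1}{223658} = \left(\left(230416 + \frac{1}{5084}\right) + 408853\right) \frac{1}{223658} = \left(\frac{1171434945}{5084} + 408853\right) \frac{1}{223658} = \frac{3250043597}{5084} \cdot \frac{1}{223658} = \frac{3250043597}{1137077272}$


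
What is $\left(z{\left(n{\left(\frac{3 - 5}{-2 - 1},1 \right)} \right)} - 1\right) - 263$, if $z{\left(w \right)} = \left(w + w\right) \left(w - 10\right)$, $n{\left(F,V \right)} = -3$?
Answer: $-186$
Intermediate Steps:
$z{\left(w \right)} = 2 w \left(-10 + w\right)$
$\left(z{\left(n{\left(\frac{3 - 5}{-2 - 1},1 \right)} \right)} - 1\right) - 263 = \left(2 \left(-3\right) \left(-10 - 3\right) - 1\right) - 263 = \left(2 \left(-3\right) \left(-13\right) - 1\right) - 263 = \left(78 - 1\right) - 263 = 77 - 263 = -186$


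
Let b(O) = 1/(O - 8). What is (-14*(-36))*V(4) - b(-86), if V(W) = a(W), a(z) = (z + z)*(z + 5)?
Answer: 3411073/94 ≈ 36288.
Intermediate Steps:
a(z) = 2*z*(5 + z) (a(z) = (2*z)*(5 + z) = 2*z*(5 + z))
V(W) = 2*W*(5 + W)
b(O) = 1/(-8 + O)
(-14*(-36))*V(4) - b(-86) = (-14*(-36))*(2*4*(5 + 4)) - 1/(-8 - 86) = 504*(2*4*9) - 1/(-94) = 504*72 - 1*(-1/94) = 36288 + 1/94 = 3411073/94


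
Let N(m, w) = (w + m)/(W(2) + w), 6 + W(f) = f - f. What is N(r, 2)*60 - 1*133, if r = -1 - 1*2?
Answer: -118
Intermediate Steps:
W(f) = -6 (W(f) = -6 + (f - f) = -6 + 0 = -6)
r = -3 (r = -1 - 2 = -3)
N(m, w) = (m + w)/(-6 + w) (N(m, w) = (w + m)/(-6 + w) = (m + w)/(-6 + w))
N(r, 2)*60 - 1*133 = ((-3 + 2)/(-6 + 2))*60 - 1*133 = (-1/(-4))*60 - 133 = -¼*(-1)*60 - 133 = (¼)*60 - 133 = 15 - 133 = -118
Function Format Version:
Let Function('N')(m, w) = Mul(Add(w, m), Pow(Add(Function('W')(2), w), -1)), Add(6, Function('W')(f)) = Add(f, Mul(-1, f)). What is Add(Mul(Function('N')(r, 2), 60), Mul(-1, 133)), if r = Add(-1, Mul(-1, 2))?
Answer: -118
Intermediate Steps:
Function('W')(f) = -6 (Function('W')(f) = Add(-6, Add(f, Mul(-1, f))) = Add(-6, 0) = -6)
r = -3 (r = Add(-1, -2) = -3)
Function('N')(m, w) = Mul(Pow(Add(-6, w), -1), Add(m, w)) (Function('N')(m, w) = Mul(Add(w, m), Pow(Add(-6, w), -1)) = Mul(Add(m, w), Pow(Add(-6, w), -1)) = Mul(Pow(Add(-6, w), -1), Add(m, w)))
Add(Mul(Function('N')(r, 2), 60), Mul(-1, 133)) = Add(Mul(Mul(Pow(Add(-6, 2), -1), Add(-3, 2)), 60), Mul(-1, 133)) = Add(Mul(Mul(Pow(-4, -1), -1), 60), -133) = Add(Mul(Mul(Rational(-1, 4), -1), 60), -133) = Add(Mul(Rational(1, 4), 60), -133) = Add(15, -133) = -118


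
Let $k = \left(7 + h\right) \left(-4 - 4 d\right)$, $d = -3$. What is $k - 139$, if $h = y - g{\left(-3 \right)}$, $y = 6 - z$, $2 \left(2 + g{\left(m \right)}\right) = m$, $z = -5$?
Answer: $33$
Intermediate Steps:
$g{\left(m \right)} = -2 + \frac{m}{2}$
$y = 11$ ($y = 6 - -5 = 6 + 5 = 11$)
$h = \frac{29}{2}$ ($h = 11 - \left(-2 + \frac{1}{2} \left(-3\right)\right) = 11 - \left(-2 - \frac{3}{2}\right) = 11 - - \frac{7}{2} = 11 + \frac{7}{2} = \frac{29}{2} \approx 14.5$)
$k = 172$ ($k = \left(7 + \frac{29}{2}\right) \left(-4 - -12\right) = \frac{43 \left(-4 + 12\right)}{2} = \frac{43}{2} \cdot 8 = 172$)
$k - 139 = 172 - 139 = 33$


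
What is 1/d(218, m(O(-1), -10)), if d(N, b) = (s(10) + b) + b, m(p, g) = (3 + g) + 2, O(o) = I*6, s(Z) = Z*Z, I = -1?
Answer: 1/90 ≈ 0.011111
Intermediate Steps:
s(Z) = Z²
O(o) = -6 (O(o) = -1*6 = -6)
m(p, g) = 5 + g
d(N, b) = 100 + 2*b (d(N, b) = (10² + b) + b = (100 + b) + b = 100 + 2*b)
1/d(218, m(O(-1), -10)) = 1/(100 + 2*(5 - 10)) = 1/(100 + 2*(-5)) = 1/(100 - 10) = 1/90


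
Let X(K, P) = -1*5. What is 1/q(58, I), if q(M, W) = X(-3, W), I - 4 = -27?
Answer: -⅕ ≈ -0.20000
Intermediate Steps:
I = -23 (I = 4 - 27 = -23)
X(K, P) = -5
q(M, W) = -5
1/q(58, I) = 1/(-5) = -⅕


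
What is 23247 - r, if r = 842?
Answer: 22405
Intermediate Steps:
23247 - r = 23247 - 1*842 = 23247 - 842 = 22405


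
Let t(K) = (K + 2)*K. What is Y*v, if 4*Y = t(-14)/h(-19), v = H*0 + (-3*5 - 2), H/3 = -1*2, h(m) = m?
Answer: 714/19 ≈ 37.579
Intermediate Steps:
H = -6 (H = 3*(-1*2) = 3*(-2) = -6)
t(K) = K*(2 + K) (t(K) = (2 + K)*K = K*(2 + K))
v = -17 (v = -6*0 + (-3*5 - 2) = 0 + (-15 - 2) = 0 - 17 = -17)
Y = -42/19 (Y = (-14*(2 - 14)/(-19))/4 = (-14*(-12)*(-1/19))/4 = (168*(-1/19))/4 = (¼)*(-168/19) = -42/19 ≈ -2.2105)
Y*v = -42/19*(-17) = 714/19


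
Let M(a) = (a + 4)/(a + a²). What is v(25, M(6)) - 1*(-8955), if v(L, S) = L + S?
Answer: 188585/21 ≈ 8980.2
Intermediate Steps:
M(a) = (4 + a)/(a + a²)
v(25, M(6)) - 1*(-8955) = (25 + (4 + 6)/(6*(1 + 6))) - 1*(-8955) = (25 + (⅙)*10/7) + 8955 = (25 + (⅙)*(⅐)*10) + 8955 = (25 + 5/21) + 8955 = 530/21 + 8955 = 188585/21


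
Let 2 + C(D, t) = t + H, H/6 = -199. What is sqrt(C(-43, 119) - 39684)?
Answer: 3*I*sqrt(4529) ≈ 201.89*I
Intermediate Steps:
H = -1194 (H = 6*(-199) = -1194)
C(D, t) = -1196 + t (C(D, t) = -2 + (t - 1194) = -2 + (-1194 + t) = -1196 + t)
sqrt(C(-43, 119) - 39684) = sqrt((-1196 + 119) - 39684) = sqrt(-1077 - 39684) = sqrt(-40761) = 3*I*sqrt(4529)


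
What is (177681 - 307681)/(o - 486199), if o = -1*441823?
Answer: 65000/464011 ≈ 0.14008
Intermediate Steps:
o = -441823
(177681 - 307681)/(o - 486199) = (177681 - 307681)/(-441823 - 486199) = -130000/(-928022) = -130000*(-1/928022) = 65000/464011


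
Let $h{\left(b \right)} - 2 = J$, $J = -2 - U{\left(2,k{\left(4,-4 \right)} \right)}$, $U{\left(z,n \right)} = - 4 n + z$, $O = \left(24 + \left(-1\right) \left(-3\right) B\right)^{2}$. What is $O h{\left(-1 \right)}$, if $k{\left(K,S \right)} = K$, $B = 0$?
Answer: $8064$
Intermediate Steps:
$O = 576$ ($O = \left(24 + \left(-1\right) \left(-3\right) 0\right)^{2} = \left(24 + 3 \cdot 0\right)^{2} = \left(24 + 0\right)^{2} = 24^{2} = 576$)
$U{\left(z,n \right)} = z - 4 n$
$J = 12$ ($J = -2 - \left(2 - 16\right) = -2 - -14 = -2 + 14 = 12$)
$h{\left(b \right)} = 14$ ($h{\left(b \right)} = 2 + 12 = 14$)
$O h{\left(-1 \right)} = 576 \cdot 14 = 8064$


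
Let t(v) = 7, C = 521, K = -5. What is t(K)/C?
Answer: 7/521 ≈ 0.013436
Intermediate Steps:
t(K)/C = 7/521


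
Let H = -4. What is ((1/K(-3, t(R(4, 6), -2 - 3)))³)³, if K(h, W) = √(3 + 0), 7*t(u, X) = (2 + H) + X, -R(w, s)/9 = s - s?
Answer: √3/243 ≈ 0.0071278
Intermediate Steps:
R(w, s) = 0 (R(w, s) = -9*(s - s) = -9*0 = 0)
t(u, X) = -2/7 + X/7 (t(u, X) = ((2 - 4) + X)/7 = (-2 + X)/7 = -2/7 + X/7)
K(h, W) = √3
((1/K(-3, t(R(4, 6), -2 - 3)))³)³ = ((1/(√3))³)³ = ((√3/3)³)³ = (√3/9)³ = √3/243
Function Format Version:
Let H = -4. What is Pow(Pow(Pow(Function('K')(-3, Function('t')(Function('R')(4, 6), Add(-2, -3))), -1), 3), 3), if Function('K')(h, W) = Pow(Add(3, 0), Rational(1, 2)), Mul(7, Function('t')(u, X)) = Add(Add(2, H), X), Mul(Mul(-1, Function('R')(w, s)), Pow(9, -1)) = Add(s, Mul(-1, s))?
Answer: Mul(Rational(1, 243), Pow(3, Rational(1, 2))) ≈ 0.0071278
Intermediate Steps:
Function('R')(w, s) = 0 (Function('R')(w, s) = Mul(-9, Add(s, Mul(-1, s))) = Mul(-9, 0) = 0)
Function('t')(u, X) = Add(Rational(-2, 7), Mul(Rational(1, 7), X)) (Function('t')(u, X) = Mul(Rational(1, 7), Add(Add(2, -4), X)) = Mul(Rational(1, 7), Add(-2, X)) = Add(Rational(-2, 7), Mul(Rational(1, 7), X)))
Function('K')(h, W) = Pow(3, Rational(1, 2))
Pow(Pow(Pow(Function('K')(-3, Function('t')(Function('R')(4, 6), Add(-2, -3))), -1), 3), 3) = Pow(Pow(Pow(Pow(3, Rational(1, 2)), -1), 3), 3) = Pow(Pow(Mul(Rational(1, 3), Pow(3, Rational(1, 2))), 3), 3) = Pow(Mul(Rational(1, 9), Pow(3, Rational(1, 2))), 3) = Mul(Rational(1, 243), Pow(3, Rational(1, 2)))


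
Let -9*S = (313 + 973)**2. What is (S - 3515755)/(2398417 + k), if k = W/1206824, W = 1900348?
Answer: -10045479578246/6512555470401 ≈ -1.5425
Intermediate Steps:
S = -1653796/9 (S = -(313 + 973)**2/9 = -1/9*1286**2 = -1/9*1653796 = -1653796/9 ≈ -1.8376e+5)
k = 475087/301706 (k = 1900348/1206824 = 1900348*(1/1206824) = 475087/301706 ≈ 1.5747)
(S - 3515755)/(2398417 + k) = (-1653796/9 - 3515755)/(2398417 + 475087/301706) = -33295591/(9*723617274489/301706) = -33295591/9*301706/723617274489 = -10045479578246/6512555470401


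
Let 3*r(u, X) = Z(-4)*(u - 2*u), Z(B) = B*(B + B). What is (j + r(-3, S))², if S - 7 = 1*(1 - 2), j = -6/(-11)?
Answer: 128164/121 ≈ 1059.2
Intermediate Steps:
j = 6/11 (j = -6*(-1/11) = 6/11 ≈ 0.54545)
S = 6 (S = 7 + 1*(1 - 2) = 7 + 1*(-1) = 7 - 1 = 6)
Z(B) = 2*B² (Z(B) = B*(2*B) = 2*B²)
r(u, X) = -32*u/3 (r(u, X) = ((2*(-4)²)*(u - 2*u))/3 = ((2*16)*(u - 2*u))/3 = (32*(-u))/3 = (-32*u)/3 = -32*u/3)
(j + r(-3, S))² = (6/11 - 32/3*(-3))² = (6/11 + 32)² = (358/11)² = 128164/121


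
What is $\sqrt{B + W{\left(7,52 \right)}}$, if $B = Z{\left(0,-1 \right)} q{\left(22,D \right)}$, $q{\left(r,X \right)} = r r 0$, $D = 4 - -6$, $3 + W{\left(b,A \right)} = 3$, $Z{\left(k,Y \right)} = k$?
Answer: $0$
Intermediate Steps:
$W{\left(b,A \right)} = 0$ ($W{\left(b,A \right)} = -3 + 3 = 0$)
$D = 10$ ($D = 4 + 6 = 10$)
$q{\left(r,X \right)} = 0$ ($q{\left(r,X \right)} = r^{2} \cdot 0 = 0$)
$B = 0$ ($B = 0 \cdot 0 = 0$)
$\sqrt{B + W{\left(7,52 \right)}} = \sqrt{0 + 0} = \sqrt{0} = 0$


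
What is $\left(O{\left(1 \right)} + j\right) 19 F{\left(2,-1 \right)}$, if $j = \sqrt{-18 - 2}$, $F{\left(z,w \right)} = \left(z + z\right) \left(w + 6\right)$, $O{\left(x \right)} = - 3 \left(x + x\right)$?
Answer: $-2280 + 760 i \sqrt{5} \approx -2280.0 + 1699.4 i$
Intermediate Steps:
$O{\left(x \right)} = - 6 x$ ($O{\left(x \right)} = - 3 \cdot 2 x = - 6 x$)
$F{\left(z,w \right)} = 2 z \left(6 + w\right)$
$j = 2 i \sqrt{5}$ ($j = \sqrt{-20} = 2 i \sqrt{5} \approx 4.4721 i$)
$\left(O{\left(1 \right)} + j\right) 19 F{\left(2,-1 \right)} = \left(\left(-6\right) 1 + 2 i \sqrt{5}\right) 19 \cdot 2 \cdot 2 \left(6 - 1\right) = \left(-6 + 2 i \sqrt{5}\right) 19 \cdot 2 \cdot 2 \cdot 5 = \left(-6 + 2 i \sqrt{5}\right) 19 \cdot 20 = \left(-6 + 2 i \sqrt{5}\right) 380 = -2280 + 760 i \sqrt{5}$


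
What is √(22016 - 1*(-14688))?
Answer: 4*√2294 ≈ 191.58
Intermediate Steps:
√(22016 - 1*(-14688)) = √(22016 + 14688) = √36704 = 4*√2294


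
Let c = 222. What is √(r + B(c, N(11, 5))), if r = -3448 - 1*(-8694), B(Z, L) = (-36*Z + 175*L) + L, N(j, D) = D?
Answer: I*√1866 ≈ 43.197*I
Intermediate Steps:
B(Z, L) = -36*Z + 176*L
r = 5246 (r = -3448 + 8694 = 5246)
√(r + B(c, N(11, 5))) = √(5246 + (-36*222 + 176*5)) = √(5246 + (-7992 + 880)) = √(5246 - 7112) = √(-1866) = I*√1866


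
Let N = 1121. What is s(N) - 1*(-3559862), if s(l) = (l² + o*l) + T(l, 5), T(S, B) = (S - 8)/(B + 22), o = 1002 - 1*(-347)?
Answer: 56958959/9 ≈ 6.3288e+6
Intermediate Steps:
o = 1349 (o = 1002 + 347 = 1349)
T(S, B) = (-8 + S)/(22 + B)
s(l) = -8/27 + l² + 36424*l/27 (s(l) = (l² + 1349*l) + (-8 + l)/(22 + 5) = (l² + 1349*l) + (-8 + l)/27 = (l² + 1349*l) + (-8/27 + l/27) = -8/27 + l² + 36424*l/27)
s(N) - 1*(-3559862) = (-8/27 + 1121² + (36424/27)*1121) - 1*(-3559862) = (-8/27 + 1256641 + 40831304/27) + 3559862 = 24920201/9 + 3559862 = 56958959/9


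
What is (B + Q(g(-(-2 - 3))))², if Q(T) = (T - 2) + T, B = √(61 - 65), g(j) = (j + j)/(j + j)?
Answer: -4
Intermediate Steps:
g(j) = 1 (g(j) = (2*j)/((2*j)) = (2*j)*(1/(2*j)) = 1)
B = 2*I (B = √(-4) = 2*I ≈ 2.0*I)
Q(T) = -2 + 2*T (Q(T) = (-2 + T) + T = -2 + 2*T)
(B + Q(g(-(-2 - 3))))² = (2*I + (-2 + 2*1))² = (2*I + (-2 + 2))² = (2*I + 0)² = (2*I)² = -4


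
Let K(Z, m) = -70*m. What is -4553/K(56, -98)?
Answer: -4553/6860 ≈ -0.66370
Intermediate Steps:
-4553/K(56, -98) = -4553/((-70*(-98))) = -4553/6860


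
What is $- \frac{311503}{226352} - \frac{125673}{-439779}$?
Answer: $- \frac{769830801}{705991888} \approx -1.0904$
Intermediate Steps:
$- \frac{311503}{226352} - \frac{125673}{-439779} = \left(-311503\right) \frac{1}{226352} - - \frac{41891}{146593} = - \frac{311503}{226352} + \frac{41891}{146593} = - \frac{769830801}{705991888}$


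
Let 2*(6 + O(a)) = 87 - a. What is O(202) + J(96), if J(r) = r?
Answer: 65/2 ≈ 32.500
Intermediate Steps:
O(a) = 75/2 - a/2 (O(a) = -6 + (87 - a)/2 = -6 + (87/2 - a/2) = 75/2 - a/2)
O(202) + J(96) = (75/2 - ½*202) + 96 = (75/2 - 101) + 96 = -127/2 + 96 = 65/2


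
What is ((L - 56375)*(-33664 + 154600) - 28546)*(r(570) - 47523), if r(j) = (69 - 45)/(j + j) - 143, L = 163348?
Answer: -58581560926088776/95 ≈ -6.1665e+14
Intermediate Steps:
r(j) = -143 + 12/j (r(j) = 24/((2*j)) - 143 = 24*(1/(2*j)) - 143 = 12/j - 143 = -143 + 12/j)
((L - 56375)*(-33664 + 154600) - 28546)*(r(570) - 47523) = ((163348 - 56375)*(-33664 + 154600) - 28546)*((-143 + 12/570) - 47523) = (106973*120936 - 28546)*((-143 + 12*(1/570)) - 47523) = (12936886728 - 28546)*((-143 + 2/95) - 47523) = 12936858182*(-13583/95 - 47523) = 12936858182*(-4528268/95) = -58581560926088776/95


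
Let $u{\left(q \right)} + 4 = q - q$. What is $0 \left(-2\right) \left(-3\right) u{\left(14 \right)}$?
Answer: $0$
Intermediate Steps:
$u{\left(q \right)} = -4$ ($u{\left(q \right)} = -4 + \left(q - q\right) = -4 + 0 = -4$)
$0 \left(-2\right) \left(-3\right) u{\left(14 \right)} = 0 \left(-2\right) \left(-3\right) \left(-4\right) = 0 \left(-3\right) \left(-4\right) = 0 \left(-4\right) = 0$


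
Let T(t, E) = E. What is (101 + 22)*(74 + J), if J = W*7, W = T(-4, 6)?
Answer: 14268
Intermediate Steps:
W = 6
J = 42 (J = 6*7 = 42)
(101 + 22)*(74 + J) = (101 + 22)*(74 + 42) = 123*116 = 14268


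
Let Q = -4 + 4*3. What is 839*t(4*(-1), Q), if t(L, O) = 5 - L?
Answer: 7551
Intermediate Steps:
Q = 8 (Q = -4 + 12 = 8)
839*t(4*(-1), Q) = 839*(5 - 4*(-1)) = 839*(5 - 1*(-4)) = 839*(5 + 4) = 839*9 = 7551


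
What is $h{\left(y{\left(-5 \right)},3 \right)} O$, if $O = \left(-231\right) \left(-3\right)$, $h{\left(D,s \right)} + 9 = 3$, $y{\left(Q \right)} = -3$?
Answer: $-4158$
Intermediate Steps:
$h{\left(D,s \right)} = -6$ ($h{\left(D,s \right)} = -9 + 3 = -6$)
$O = 693$
$h{\left(y{\left(-5 \right)},3 \right)} O = \left(-6\right) 693 = -4158$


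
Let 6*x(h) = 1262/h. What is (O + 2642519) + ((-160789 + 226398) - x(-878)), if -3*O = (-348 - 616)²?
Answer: 6317287895/2634 ≈ 2.3984e+6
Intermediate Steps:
O = -929296/3 (O = -(-348 - 616)²/3 = -⅓*(-964)² = -⅓*929296 = -929296/3 ≈ -3.0977e+5)
x(h) = 631/(3*h) (x(h) = (1262/h)/6 = 631/(3*h))
(O + 2642519) + ((-160789 + 226398) - x(-878)) = (-929296/3 + 2642519) + ((-160789 + 226398) - 631/(3*(-878))) = 6998261/3 + (65609 - 631*(-1)/(3*878)) = 6998261/3 + (65609 - 1*(-631/2634)) = 6998261/3 + (65609 + 631/2634) = 6998261/3 + 172814737/2634 = 6317287895/2634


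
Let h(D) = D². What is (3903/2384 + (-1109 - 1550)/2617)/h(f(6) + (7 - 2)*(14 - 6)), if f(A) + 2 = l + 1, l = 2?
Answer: 3875095/10487637968 ≈ 0.00036949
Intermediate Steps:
f(A) = 1 (f(A) = -2 + (2 + 1) = -2 + 3 = 1)
(3903/2384 + (-1109 - 1550)/2617)/h(f(6) + (7 - 2)*(14 - 6)) = (3903/2384 + (-1109 - 1550)/2617)/((1 + (7 - 2)*(14 - 6))²) = (3903*(1/2384) - 2659*1/2617)/((1 + 5*8)²) = (3903/2384 - 2659/2617)/((1 + 40)²) = 3875095/(6238928*(41²)) = (3875095/6238928)/1681 = (3875095/6238928)*(1/1681) = 3875095/10487637968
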